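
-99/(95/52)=-5148/95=-54.19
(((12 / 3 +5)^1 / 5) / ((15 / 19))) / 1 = 57 / 25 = 2.28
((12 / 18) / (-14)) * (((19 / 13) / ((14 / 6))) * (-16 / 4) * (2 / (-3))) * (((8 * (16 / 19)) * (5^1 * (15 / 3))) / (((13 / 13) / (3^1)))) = -25600 / 637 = -40.19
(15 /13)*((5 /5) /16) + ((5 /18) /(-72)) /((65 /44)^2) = 77039 /1095120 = 0.07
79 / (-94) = -79 / 94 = -0.84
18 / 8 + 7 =37 / 4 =9.25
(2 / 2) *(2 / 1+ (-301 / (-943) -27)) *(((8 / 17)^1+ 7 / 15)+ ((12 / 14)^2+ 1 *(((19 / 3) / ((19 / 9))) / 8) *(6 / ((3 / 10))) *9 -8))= -5929776873 / 3927595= -1509.77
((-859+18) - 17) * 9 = -7722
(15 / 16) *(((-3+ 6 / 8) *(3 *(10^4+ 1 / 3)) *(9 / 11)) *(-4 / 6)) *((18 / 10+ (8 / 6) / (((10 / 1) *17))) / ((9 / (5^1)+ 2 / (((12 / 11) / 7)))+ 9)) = 2640.49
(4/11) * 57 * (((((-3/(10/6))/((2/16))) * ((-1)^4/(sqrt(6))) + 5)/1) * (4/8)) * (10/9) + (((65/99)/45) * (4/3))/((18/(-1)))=1385074/24057-304 * sqrt(6)/11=-10.12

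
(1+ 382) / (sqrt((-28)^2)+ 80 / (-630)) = 24129 / 1756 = 13.74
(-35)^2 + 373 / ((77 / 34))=107007 / 77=1389.70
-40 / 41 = -0.98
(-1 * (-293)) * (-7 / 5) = -2051 / 5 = -410.20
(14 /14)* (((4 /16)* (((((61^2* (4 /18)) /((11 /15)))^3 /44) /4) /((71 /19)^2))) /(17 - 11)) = 2324856893040125 /95651644176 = 24305.46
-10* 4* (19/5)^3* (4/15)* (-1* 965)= 42361184/75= 564815.79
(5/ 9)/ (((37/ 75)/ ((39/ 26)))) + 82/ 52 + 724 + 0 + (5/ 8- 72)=2523869/ 3848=655.89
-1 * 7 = -7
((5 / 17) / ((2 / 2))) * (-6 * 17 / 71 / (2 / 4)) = -60 / 71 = -0.85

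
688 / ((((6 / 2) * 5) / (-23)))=-15824 / 15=-1054.93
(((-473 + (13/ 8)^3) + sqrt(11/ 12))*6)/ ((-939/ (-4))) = -239979/ 20032 + 4*sqrt(33)/ 939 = -11.96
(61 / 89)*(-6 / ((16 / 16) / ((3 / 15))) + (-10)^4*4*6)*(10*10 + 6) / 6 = 1293193534 / 445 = 2906052.89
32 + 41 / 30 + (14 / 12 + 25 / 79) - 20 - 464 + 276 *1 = -205183 / 1185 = -173.15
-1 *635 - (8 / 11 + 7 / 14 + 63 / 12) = -28225 / 44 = -641.48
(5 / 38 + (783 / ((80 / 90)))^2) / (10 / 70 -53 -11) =-6604808917 / 543552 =-12151.20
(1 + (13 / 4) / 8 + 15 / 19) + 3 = 3159 / 608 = 5.20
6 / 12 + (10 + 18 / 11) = 267 / 22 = 12.14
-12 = -12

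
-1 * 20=-20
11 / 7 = 1.57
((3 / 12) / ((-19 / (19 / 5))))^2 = 1 / 400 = 0.00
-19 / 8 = -2.38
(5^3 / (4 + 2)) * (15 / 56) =625 / 112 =5.58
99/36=11/4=2.75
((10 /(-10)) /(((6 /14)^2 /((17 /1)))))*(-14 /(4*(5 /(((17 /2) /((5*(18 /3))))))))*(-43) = -4262461 /5400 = -789.34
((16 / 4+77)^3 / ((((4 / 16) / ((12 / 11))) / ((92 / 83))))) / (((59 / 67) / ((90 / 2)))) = 7075733019840 / 53867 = 131355616.98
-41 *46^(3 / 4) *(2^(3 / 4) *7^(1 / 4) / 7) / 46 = -41 *sqrt(2) *23^(3 / 4) *7^(1 / 4) / 161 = -6.15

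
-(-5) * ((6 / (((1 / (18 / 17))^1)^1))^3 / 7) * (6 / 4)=9447840 / 34391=274.72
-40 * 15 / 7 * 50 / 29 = -30000 / 203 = -147.78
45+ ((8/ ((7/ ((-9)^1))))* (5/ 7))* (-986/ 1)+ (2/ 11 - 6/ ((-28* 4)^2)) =502900831/ 68992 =7289.26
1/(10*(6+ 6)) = 1/120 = 0.01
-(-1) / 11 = 1 / 11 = 0.09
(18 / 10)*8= 72 / 5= 14.40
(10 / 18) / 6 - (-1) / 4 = 37 / 108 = 0.34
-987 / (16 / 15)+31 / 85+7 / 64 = -5031121 / 5440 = -924.84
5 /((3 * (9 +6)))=1 /9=0.11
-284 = -284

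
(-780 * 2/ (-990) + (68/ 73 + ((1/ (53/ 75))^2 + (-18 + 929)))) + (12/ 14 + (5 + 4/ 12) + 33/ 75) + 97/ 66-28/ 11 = 198314253959/ 215309850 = 921.06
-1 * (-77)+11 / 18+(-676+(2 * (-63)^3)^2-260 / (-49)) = 220582915270253 / 882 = 250094008242.92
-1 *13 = -13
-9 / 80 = -0.11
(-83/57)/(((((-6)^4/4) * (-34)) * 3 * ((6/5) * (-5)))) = -83/11302416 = -0.00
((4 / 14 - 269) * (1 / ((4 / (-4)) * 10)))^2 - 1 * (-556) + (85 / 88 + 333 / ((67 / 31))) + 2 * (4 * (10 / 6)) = 31341336067 / 21667800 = 1446.45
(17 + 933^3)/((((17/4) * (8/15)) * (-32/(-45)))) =274106110725/544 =503871527.07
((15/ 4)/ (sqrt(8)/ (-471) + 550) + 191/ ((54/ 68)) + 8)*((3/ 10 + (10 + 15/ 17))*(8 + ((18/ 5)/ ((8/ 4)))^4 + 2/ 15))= 31277995143*sqrt(2)/ 2852043355910000 + 11961334076658612197299/ 231015511828710000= 51777.19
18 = 18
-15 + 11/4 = -49/4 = -12.25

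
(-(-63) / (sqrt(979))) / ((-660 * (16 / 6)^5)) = -5103 * sqrt(979) / 7057571840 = -0.00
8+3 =11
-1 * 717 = -717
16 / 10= 8 / 5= 1.60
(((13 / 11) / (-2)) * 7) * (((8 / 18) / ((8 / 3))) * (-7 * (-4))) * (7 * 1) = -4459 / 33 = -135.12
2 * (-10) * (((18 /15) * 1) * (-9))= 216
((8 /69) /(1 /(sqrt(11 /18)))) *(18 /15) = 8 *sqrt(22) /345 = 0.11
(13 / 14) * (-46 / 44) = -299 / 308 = -0.97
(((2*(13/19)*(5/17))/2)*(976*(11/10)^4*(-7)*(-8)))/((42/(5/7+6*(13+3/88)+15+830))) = 300355630861/847875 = 354245.18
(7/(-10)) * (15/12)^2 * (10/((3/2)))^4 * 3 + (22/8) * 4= -174703/27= -6470.48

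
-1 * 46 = -46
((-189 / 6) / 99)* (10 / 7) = -5 / 11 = -0.45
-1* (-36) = 36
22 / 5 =4.40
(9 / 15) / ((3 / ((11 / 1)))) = 11 / 5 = 2.20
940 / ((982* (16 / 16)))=470 / 491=0.96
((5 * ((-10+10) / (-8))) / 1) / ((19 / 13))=0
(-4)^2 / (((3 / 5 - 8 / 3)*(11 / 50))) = -12000 / 341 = -35.19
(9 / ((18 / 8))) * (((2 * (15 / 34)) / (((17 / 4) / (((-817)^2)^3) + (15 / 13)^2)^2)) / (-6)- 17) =-83218883177053880950856502812762921843318084 / 1217863511244486454347846989155690946522393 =-68.33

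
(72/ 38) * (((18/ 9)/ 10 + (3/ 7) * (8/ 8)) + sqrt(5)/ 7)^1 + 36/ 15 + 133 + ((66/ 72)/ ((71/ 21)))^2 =36 * sqrt(5)/ 133 + 7330169233/ 53636240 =137.27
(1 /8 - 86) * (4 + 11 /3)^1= -5267 /8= -658.38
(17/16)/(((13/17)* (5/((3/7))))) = 867/7280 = 0.12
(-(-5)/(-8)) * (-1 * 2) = 5/4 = 1.25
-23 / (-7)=23 / 7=3.29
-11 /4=-2.75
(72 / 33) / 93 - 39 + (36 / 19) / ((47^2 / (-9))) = -557947045 / 14312111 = -38.98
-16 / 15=-1.07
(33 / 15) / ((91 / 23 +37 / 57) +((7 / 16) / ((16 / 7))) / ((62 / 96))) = 7152816 / 15937825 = 0.45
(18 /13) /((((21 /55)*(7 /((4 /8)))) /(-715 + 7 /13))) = -1532520 /8281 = -185.06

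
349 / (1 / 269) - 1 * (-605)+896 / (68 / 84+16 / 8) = 94804.92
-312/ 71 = -4.39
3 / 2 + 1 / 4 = 7 / 4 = 1.75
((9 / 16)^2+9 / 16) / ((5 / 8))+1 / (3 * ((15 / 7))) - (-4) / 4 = 3689 / 1440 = 2.56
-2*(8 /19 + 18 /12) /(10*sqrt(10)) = -73*sqrt(10) /1900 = -0.12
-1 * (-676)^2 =-456976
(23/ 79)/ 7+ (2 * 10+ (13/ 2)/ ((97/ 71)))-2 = 22.80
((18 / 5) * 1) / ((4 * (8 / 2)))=9 / 40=0.22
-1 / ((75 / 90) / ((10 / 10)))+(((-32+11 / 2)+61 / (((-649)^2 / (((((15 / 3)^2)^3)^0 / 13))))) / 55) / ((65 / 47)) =-60620505789 / 39150632950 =-1.55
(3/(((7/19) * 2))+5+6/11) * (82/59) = 60721/4543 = 13.37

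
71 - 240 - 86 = -255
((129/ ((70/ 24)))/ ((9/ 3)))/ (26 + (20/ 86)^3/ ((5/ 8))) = 6837602/ 12067895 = 0.57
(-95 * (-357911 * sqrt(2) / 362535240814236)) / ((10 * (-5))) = -6800309 * sqrt(2) / 3625352408142360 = -0.00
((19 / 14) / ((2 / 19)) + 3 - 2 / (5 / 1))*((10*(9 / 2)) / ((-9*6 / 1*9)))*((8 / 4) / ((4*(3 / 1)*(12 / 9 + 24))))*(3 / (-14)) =0.00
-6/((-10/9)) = 27/5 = 5.40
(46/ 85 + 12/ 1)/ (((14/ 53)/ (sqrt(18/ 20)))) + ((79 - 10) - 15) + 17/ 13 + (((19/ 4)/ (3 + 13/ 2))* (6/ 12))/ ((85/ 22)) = 84747* sqrt(10)/ 5950 + 122373/ 2210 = 100.41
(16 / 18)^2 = 0.79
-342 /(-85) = 342 /85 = 4.02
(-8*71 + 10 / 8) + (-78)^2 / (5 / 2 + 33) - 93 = -138697 / 284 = -488.37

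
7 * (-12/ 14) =-6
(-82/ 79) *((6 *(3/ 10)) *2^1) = -1476/ 395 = -3.74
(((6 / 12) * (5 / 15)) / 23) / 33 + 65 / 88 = 13459 / 18216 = 0.74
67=67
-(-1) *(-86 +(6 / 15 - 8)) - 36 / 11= -5328 / 55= -96.87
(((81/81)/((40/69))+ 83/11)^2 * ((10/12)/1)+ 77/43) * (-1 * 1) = -733333003/9989760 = -73.41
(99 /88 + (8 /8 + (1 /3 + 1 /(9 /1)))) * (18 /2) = 185 /8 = 23.12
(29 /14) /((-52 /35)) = -145 /104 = -1.39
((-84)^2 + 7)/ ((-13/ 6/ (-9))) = 381402/ 13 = 29338.62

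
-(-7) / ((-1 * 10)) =-7 / 10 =-0.70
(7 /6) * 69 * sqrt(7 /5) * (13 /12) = 2093 * sqrt(35) /120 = 103.19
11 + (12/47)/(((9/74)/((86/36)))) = 20323/1269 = 16.01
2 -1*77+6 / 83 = -6219 / 83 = -74.93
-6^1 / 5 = -1.20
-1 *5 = -5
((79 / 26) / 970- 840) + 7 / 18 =-190574219 / 226980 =-839.61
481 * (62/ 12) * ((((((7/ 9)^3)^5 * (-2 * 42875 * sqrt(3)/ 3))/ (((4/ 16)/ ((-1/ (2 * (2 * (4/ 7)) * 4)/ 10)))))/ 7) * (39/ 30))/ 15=315656577059755165507 * sqrt(3)/ 355779876259553472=1536.72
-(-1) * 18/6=3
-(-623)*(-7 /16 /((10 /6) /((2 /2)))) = -13083 /80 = -163.54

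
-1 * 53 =-53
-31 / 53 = -0.58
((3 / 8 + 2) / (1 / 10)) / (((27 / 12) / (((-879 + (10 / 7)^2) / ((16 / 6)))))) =-4082245 / 1176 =-3471.30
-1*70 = -70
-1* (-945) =945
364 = 364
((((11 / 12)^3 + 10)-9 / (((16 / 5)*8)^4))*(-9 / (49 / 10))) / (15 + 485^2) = -11151434267 / 132608189005824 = -0.00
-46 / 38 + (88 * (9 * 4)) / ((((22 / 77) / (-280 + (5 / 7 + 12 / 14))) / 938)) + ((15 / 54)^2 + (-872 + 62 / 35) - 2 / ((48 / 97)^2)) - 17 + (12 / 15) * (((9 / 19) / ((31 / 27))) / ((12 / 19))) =-618939666807458207 / 213736320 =-2895809504.01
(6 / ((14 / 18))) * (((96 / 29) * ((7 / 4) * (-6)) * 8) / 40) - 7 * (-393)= 391119 / 145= 2697.37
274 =274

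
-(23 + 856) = -879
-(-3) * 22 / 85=66 / 85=0.78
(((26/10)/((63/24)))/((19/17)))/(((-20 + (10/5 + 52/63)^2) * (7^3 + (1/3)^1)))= -125307/583381700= -0.00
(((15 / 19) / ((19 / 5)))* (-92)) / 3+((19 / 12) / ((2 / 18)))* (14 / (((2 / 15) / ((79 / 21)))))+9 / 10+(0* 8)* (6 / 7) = 40600073 / 7220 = 5623.28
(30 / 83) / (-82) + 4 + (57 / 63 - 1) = 3.90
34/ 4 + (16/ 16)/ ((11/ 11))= 19/ 2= 9.50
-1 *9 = -9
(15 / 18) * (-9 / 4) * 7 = -105 / 8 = -13.12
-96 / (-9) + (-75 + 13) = -154 / 3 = -51.33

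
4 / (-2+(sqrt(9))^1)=4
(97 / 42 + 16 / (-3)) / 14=-127 / 588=-0.22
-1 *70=-70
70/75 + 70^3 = 5145014/15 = 343000.93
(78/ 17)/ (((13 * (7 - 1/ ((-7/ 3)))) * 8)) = 0.01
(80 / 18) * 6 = 80 / 3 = 26.67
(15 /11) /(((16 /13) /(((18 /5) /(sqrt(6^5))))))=13 * sqrt(6) /704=0.05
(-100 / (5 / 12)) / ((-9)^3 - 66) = 16 / 53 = 0.30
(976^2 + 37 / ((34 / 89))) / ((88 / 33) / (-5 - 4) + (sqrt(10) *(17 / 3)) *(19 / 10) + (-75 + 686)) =72102578065155 / 46077149537 - 149548679109 *sqrt(10) / 5420841122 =1477.58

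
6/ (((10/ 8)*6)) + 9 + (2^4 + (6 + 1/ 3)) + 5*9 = 77.13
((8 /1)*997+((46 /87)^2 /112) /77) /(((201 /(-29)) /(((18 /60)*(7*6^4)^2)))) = -3036336606038304 /106865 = -28412825584.04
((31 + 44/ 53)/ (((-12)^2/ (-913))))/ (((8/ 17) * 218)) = -26183927/ 13310208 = -1.97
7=7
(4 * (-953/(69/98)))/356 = -93394/6141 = -15.21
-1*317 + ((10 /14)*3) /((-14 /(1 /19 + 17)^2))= -6394733 /17689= -361.51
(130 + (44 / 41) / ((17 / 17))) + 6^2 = 6850 / 41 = 167.07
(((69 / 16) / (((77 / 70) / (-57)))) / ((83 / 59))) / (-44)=1160235 / 321376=3.61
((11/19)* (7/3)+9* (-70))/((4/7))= -250831/228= -1100.14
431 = 431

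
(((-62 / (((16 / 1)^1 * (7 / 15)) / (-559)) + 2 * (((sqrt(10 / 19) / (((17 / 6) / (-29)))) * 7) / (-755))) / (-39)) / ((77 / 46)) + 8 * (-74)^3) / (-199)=5336 * sqrt(190) / 6939666305 + 6989456847 / 429044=16290.77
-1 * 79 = -79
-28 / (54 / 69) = -322 / 9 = -35.78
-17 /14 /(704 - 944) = 17 /3360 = 0.01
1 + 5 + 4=10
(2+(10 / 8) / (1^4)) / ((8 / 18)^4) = 85293 / 1024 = 83.29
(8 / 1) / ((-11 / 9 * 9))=-8 / 11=-0.73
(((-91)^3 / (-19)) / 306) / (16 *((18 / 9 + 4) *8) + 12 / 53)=3072251 / 18209448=0.17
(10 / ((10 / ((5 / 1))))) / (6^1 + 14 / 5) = 25 / 44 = 0.57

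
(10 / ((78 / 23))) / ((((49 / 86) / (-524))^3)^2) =963110837251743860226375024640 / 539810200839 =1784165685929663518.27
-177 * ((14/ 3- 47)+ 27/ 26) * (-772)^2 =56630101688/ 13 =4356161668.31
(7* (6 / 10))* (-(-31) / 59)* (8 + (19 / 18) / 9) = 57071 / 3186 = 17.91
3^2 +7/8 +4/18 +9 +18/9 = 1519/72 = 21.10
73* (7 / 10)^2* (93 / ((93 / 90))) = 32193 / 10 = 3219.30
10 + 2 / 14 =71 / 7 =10.14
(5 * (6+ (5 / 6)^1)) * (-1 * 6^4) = -44280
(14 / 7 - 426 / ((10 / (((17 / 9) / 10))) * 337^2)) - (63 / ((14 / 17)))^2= -199322115089 / 34070700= -5850.25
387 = 387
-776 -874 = -1650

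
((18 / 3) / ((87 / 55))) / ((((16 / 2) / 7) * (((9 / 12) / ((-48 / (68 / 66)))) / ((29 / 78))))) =-16940 / 221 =-76.65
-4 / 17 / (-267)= 4 / 4539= 0.00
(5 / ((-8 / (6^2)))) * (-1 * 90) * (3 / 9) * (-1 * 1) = -675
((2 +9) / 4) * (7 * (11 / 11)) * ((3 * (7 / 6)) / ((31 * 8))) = 539 / 1984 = 0.27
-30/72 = -0.42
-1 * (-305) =305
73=73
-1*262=-262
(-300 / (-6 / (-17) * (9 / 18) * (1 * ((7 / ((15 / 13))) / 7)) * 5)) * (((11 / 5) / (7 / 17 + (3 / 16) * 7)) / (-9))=1017280 / 18291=55.62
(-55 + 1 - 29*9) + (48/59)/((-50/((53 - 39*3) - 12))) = -462801/1475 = -313.76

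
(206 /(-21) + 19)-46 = -773 /21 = -36.81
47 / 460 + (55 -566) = -235013 / 460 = -510.90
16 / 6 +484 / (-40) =-283 / 30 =-9.43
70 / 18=35 / 9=3.89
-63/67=-0.94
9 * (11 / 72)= 11 / 8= 1.38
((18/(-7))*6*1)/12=-9/7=-1.29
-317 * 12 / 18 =-634 / 3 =-211.33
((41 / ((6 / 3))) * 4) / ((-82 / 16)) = -16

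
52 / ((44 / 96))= 1248 / 11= 113.45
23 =23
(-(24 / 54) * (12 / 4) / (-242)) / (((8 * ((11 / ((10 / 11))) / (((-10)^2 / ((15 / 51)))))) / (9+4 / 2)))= 850 / 3993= 0.21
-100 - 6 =-106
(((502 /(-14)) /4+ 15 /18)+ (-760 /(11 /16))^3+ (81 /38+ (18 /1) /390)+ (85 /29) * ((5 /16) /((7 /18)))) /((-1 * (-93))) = -10818697137990368351 /744792408360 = -14525788.68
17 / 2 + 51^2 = 2609.50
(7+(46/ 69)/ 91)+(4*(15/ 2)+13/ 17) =175300/ 4641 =37.77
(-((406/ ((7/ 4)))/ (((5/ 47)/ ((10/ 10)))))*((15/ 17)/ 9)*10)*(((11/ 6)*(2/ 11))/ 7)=-109040/ 1071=-101.81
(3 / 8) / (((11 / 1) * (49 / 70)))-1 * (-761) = 234403 / 308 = 761.05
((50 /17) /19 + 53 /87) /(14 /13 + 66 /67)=18699499 /50469396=0.37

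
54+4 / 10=272 / 5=54.40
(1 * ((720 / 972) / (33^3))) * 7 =0.00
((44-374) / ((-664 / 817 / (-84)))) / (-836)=13545 / 332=40.80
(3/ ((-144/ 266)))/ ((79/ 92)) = -3059/ 474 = -6.45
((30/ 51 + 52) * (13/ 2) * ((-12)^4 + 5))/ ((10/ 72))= 4338934236/ 85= 51046285.13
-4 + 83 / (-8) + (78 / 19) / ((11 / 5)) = -20915 / 1672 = -12.51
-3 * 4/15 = -4/5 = -0.80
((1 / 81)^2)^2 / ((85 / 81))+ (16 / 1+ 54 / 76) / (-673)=-28684502401 / 1155241131390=-0.02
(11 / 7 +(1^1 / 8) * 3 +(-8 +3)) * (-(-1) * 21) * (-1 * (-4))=-513 / 2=-256.50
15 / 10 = 3 / 2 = 1.50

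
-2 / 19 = -0.11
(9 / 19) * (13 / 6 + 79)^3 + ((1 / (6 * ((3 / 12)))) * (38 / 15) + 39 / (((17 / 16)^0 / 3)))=1733331377 / 6840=253411.02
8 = 8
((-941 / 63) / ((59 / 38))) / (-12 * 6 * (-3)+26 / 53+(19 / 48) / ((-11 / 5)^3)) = -40359625504 / 908094120843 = -0.04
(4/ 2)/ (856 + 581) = 2/ 1437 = 0.00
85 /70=17 /14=1.21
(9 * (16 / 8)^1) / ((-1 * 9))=-2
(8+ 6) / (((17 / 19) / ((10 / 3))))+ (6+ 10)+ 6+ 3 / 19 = 72011 / 969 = 74.31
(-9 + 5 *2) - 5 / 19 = 14 / 19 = 0.74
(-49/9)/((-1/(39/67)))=637/201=3.17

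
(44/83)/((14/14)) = 44/83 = 0.53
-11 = -11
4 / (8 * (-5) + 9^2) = 4 / 41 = 0.10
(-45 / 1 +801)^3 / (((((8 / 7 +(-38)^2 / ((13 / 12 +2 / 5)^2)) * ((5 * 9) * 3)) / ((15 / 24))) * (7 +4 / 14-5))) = 97050492063 / 72904336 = 1331.20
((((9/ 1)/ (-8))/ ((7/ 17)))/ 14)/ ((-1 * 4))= 153/ 3136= 0.05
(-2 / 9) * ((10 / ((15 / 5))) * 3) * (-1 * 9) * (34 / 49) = 680 / 49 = 13.88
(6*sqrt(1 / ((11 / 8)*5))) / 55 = 12*sqrt(110) / 3025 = 0.04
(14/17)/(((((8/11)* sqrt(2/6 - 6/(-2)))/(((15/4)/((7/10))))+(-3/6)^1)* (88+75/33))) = -41926500/1733245421 - 3794560* sqrt(30)/1733245421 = -0.04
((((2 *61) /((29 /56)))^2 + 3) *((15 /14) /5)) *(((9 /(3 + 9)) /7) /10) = 420108723 /3296720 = 127.43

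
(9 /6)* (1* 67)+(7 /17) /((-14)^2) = 47839 /476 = 100.50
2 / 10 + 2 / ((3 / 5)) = 53 / 15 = 3.53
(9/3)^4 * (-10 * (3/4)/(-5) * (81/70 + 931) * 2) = 15855993/70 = 226514.19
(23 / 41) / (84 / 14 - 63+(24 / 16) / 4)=-184 / 18573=-0.01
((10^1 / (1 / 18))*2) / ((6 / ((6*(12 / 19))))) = 4320 / 19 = 227.37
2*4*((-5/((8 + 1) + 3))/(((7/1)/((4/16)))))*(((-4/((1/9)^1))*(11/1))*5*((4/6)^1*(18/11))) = 1800/7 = 257.14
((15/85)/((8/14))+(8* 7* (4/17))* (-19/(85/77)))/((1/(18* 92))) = -541952082/1445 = -375053.34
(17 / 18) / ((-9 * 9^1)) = -17 / 1458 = -0.01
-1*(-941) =941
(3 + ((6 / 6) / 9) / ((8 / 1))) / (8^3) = 217 / 36864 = 0.01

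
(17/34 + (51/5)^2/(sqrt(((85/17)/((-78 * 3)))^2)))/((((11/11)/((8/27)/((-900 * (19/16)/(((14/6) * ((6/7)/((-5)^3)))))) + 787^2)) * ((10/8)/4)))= 87032237358710530216/9017578125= 9651398208.29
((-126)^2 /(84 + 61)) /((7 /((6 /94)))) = 6804 /6815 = 1.00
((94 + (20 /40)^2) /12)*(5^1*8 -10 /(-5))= 2639 /8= 329.88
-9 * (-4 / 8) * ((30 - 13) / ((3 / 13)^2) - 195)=559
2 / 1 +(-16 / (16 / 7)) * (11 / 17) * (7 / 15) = -29 / 255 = -0.11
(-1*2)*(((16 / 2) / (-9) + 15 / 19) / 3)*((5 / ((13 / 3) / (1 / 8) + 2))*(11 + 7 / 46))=51 / 506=0.10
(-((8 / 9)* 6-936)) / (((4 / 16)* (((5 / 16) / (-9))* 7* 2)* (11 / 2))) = -536064 / 385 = -1392.37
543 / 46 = 11.80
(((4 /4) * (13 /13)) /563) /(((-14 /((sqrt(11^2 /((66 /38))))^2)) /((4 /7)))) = -418 /82761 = -0.01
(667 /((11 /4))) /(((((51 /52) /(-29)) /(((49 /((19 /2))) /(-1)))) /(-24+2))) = -788575424 /969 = -813803.33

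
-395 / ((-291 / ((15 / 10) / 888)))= 395 / 172272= 0.00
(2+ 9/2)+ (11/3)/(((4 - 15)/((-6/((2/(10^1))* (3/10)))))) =239/6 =39.83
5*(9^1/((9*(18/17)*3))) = 85/54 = 1.57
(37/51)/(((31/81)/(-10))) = -9990/527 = -18.96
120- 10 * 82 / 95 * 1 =2116 / 19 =111.37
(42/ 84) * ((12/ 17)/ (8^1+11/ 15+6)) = 90/ 3757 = 0.02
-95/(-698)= 95/698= 0.14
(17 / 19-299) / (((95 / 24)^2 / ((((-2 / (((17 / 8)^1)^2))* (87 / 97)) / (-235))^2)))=-404579778822144 / 7441760520815786875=-0.00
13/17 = 0.76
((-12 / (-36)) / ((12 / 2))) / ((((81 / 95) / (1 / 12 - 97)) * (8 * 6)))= -110485 / 839808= -0.13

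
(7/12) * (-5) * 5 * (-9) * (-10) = -2625/2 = -1312.50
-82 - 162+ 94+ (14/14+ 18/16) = -1183/8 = -147.88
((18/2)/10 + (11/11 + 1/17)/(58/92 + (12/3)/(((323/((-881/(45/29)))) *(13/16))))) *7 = 3749177943/697365610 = 5.38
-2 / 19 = -0.11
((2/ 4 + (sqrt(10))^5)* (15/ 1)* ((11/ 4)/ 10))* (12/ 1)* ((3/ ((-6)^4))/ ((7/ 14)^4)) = 580.67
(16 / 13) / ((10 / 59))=472 / 65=7.26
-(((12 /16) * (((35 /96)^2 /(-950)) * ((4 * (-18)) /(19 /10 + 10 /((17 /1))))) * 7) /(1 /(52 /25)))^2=-5746094809 /2939715993600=-0.00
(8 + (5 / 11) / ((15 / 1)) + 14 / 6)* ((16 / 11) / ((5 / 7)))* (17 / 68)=3192 / 605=5.28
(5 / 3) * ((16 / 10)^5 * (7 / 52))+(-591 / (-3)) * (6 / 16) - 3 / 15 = 14825377 / 195000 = 76.03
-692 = -692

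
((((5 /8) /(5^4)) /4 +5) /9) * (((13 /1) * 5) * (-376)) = -4073537 /300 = -13578.46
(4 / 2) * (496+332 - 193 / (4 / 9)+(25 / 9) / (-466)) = 3302725 / 4194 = 787.49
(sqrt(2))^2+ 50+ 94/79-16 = 2938/79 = 37.19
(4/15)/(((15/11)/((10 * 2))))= 176/45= 3.91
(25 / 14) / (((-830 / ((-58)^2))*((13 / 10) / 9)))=-378450 / 7553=-50.11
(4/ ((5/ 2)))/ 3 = 8/ 15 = 0.53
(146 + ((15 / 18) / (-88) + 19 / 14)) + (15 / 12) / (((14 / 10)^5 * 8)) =2615670419 / 17748192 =147.38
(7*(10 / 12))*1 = 35 / 6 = 5.83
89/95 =0.94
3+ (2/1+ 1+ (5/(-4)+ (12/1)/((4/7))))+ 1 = 107/4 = 26.75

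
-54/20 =-2.70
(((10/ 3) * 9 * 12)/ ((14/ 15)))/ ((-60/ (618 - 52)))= -25470/ 7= -3638.57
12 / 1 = 12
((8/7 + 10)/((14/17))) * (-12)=-7956/49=-162.37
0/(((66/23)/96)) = 0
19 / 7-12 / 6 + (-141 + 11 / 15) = -139.55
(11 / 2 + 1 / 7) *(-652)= -25754 / 7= -3679.14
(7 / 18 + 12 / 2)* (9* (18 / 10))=207 / 2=103.50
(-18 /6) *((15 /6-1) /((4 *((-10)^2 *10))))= -9 /8000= -0.00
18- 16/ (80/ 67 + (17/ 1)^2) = 348902/ 19443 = 17.94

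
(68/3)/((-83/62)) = -4216/249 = -16.93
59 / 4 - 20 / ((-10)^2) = 291 / 20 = 14.55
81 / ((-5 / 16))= -1296 / 5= -259.20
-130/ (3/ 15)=-650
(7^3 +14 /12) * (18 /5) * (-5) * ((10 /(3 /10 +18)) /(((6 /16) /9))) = -4956000 /61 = -81245.90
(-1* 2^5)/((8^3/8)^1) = -1/2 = -0.50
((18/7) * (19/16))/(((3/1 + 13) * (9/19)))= 361/896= 0.40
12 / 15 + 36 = 184 / 5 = 36.80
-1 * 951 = -951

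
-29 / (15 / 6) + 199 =937 / 5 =187.40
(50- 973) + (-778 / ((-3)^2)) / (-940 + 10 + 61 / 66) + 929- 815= -148804097 / 183957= -808.91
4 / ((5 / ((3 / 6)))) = 2 / 5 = 0.40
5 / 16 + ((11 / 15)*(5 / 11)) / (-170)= 1267 / 4080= 0.31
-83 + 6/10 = -412/5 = -82.40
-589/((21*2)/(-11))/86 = 6479/3612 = 1.79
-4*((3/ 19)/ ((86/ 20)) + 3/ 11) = -11124/ 8987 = -1.24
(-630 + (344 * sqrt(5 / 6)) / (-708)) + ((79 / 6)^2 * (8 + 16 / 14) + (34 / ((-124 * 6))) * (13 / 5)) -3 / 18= 37291769 / 39060 -43 * sqrt(30) / 531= 954.29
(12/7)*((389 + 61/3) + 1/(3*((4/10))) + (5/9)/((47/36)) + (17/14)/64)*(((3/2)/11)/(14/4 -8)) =-51874973/2431968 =-21.33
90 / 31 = 2.90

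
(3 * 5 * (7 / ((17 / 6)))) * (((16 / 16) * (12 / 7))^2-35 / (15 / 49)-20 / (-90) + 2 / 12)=-489535 / 119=-4113.74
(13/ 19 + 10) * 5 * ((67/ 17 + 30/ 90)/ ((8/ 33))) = 941.94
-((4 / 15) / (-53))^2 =-16 / 632025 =-0.00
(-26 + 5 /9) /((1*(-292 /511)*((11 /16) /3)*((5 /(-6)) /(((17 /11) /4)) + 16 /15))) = -272510 /1529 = -178.23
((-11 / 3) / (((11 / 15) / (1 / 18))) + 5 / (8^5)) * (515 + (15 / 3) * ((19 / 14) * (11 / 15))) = -1788068125 / 12386304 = -144.36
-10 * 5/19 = -50/19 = -2.63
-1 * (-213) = 213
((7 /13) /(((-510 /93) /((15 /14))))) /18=-31 /5304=-0.01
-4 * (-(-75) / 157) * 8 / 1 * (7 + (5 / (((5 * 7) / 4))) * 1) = -127200 / 1099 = -115.74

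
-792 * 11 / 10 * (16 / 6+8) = -46464 / 5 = -9292.80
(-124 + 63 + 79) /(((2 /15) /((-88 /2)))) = -5940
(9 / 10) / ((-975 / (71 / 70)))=-0.00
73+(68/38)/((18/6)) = 4195/57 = 73.60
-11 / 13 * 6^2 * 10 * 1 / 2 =-152.31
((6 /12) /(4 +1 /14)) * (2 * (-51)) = -238 /19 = -12.53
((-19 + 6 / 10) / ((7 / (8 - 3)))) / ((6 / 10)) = -460 / 21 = -21.90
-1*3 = -3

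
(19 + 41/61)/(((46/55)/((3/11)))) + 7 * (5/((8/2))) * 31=1558255/5612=277.66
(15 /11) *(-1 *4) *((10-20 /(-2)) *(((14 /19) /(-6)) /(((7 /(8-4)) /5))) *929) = 7432000 /209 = 35559.81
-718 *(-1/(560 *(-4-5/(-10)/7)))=-359/1100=-0.33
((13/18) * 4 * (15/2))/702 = 5/162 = 0.03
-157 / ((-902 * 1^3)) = 157 / 902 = 0.17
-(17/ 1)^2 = -289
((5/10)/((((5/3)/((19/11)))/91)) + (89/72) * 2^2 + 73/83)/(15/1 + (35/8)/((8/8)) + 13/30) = 17412976/6510603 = 2.67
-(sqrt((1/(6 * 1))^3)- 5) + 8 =13- sqrt(6)/36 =12.93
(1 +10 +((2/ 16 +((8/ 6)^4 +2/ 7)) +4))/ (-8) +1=-1.32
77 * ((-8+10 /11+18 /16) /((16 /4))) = -3675 /32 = -114.84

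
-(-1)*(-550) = -550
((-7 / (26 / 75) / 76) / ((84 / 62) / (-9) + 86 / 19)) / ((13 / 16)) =-48825 / 653354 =-0.07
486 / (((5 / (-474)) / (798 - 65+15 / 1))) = -172312272 / 5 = -34462454.40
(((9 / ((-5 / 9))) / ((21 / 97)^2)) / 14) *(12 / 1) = -508086 / 1715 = -296.26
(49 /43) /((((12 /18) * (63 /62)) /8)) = 1736 /129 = 13.46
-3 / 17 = -0.18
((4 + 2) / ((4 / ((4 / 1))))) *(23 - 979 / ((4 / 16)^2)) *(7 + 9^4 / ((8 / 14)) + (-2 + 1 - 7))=-2154844929 / 2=-1077422464.50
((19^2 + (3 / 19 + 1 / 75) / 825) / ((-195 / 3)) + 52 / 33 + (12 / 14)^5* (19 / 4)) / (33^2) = -2286644992783 / 1398621658809375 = -0.00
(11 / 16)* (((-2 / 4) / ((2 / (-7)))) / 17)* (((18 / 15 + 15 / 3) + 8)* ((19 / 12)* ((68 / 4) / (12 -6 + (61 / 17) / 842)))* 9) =2230257183 / 55004800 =40.55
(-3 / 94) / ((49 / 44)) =-66 / 2303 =-0.03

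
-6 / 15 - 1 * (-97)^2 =-47047 / 5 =-9409.40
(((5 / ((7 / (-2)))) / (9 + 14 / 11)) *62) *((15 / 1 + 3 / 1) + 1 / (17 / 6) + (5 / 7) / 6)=-44974490 / 282387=-159.27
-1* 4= -4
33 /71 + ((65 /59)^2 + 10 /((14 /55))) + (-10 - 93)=-107325410 /1730057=-62.04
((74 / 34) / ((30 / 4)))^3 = 405224 / 16581375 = 0.02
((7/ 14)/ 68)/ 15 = 1/ 2040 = 0.00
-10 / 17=-0.59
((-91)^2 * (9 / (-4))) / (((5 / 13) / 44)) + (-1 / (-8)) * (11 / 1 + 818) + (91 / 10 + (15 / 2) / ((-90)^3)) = -207173700811 / 97200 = -2131416.68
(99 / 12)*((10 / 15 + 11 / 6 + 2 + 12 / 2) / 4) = 693 / 32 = 21.66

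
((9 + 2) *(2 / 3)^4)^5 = 48.43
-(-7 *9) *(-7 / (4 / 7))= -3087 / 4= -771.75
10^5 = 100000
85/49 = 1.73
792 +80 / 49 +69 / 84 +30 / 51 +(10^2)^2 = 35969081 / 3332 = 10795.04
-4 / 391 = -0.01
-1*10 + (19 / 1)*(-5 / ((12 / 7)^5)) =-4084985 / 248832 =-16.42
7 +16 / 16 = 8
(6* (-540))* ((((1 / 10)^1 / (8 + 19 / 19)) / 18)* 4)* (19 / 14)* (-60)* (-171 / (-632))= 97470 / 553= 176.26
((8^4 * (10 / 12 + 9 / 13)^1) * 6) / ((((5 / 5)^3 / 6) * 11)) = 2924544 / 143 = 20451.36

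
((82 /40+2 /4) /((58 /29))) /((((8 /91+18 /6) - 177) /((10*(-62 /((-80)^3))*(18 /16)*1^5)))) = -1294839 /129646592000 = -0.00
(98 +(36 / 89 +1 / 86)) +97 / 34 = 6588464 / 65059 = 101.27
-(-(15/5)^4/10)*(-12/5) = -486/25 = -19.44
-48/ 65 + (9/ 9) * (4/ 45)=-76/ 117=-0.65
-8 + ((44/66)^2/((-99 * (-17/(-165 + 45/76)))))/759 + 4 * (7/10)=-111360187/21415185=-5.20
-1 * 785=-785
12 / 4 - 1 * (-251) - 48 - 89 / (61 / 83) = 5179 / 61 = 84.90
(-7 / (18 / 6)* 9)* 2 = -42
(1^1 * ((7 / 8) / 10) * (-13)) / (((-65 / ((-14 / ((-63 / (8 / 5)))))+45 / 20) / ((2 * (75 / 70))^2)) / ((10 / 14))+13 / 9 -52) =2925 / 271561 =0.01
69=69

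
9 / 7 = 1.29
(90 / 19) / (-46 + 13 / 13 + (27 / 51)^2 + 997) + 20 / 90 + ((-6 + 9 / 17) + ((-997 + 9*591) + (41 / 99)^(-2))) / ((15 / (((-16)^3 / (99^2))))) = -21822688305139648 / 181555389684405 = -120.20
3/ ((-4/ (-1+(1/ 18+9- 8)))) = -1/ 24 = -0.04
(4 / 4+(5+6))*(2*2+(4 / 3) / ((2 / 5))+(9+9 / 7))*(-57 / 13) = -84360 / 91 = -927.03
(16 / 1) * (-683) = -10928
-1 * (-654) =654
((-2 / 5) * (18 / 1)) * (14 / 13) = -7.75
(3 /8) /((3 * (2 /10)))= 5 /8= 0.62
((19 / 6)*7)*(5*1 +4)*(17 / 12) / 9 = 2261 / 72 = 31.40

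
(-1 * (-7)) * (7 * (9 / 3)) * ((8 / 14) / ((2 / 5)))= 210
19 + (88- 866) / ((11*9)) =1103 / 99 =11.14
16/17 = 0.94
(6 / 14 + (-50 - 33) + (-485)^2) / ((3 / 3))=235142.43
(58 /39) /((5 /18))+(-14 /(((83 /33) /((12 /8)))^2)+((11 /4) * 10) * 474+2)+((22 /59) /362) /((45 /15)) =13037.37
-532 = -532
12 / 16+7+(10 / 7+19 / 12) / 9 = 1528 / 189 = 8.08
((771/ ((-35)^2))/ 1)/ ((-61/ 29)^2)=648411/ 4558225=0.14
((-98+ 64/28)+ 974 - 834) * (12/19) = 3720/133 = 27.97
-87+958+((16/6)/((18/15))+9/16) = 125825/144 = 873.78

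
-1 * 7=-7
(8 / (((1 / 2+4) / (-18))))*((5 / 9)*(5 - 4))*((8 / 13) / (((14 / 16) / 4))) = -40960 / 819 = -50.01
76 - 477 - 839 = -1240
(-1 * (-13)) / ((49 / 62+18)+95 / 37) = 29822 / 48995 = 0.61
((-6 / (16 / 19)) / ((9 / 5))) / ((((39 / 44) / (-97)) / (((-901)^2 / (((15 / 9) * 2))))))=16457641673 / 156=105497703.03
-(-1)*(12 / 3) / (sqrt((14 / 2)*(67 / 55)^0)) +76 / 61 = 76 / 61 +4*sqrt(7) / 7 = 2.76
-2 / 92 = -1 / 46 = -0.02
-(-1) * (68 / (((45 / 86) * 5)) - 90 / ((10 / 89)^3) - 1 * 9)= -63430.22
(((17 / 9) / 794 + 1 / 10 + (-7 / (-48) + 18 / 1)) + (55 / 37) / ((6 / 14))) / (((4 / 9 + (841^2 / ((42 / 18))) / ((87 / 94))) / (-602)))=-483930182771 / 12123197162320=-0.04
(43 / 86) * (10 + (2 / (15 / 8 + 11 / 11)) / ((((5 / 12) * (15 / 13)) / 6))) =5371 / 575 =9.34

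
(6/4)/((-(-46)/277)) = 831/92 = 9.03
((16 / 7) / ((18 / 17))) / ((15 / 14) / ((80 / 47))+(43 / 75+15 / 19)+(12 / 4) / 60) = 2067200 / 1955679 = 1.06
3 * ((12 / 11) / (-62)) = -18 / 341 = -0.05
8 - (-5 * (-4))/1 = -12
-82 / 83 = -0.99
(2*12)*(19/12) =38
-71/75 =-0.95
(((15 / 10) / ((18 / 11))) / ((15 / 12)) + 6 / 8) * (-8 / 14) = -89 / 105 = -0.85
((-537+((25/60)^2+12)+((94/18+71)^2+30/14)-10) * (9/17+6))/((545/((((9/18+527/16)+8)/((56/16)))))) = 748.52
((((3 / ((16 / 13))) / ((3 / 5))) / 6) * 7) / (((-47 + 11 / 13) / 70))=-8281 / 1152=-7.19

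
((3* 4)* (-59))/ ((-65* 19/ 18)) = 12744/ 1235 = 10.32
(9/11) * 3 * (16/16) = 27/11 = 2.45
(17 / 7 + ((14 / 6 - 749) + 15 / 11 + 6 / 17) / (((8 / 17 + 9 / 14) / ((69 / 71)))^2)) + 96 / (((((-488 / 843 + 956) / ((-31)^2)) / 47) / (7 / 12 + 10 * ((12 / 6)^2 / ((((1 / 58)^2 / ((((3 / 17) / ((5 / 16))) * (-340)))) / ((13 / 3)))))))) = -1034760318600891886266179 / 2036586306425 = -508085670288.78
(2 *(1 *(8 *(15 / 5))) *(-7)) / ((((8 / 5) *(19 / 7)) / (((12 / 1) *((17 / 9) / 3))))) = -33320 / 57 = -584.56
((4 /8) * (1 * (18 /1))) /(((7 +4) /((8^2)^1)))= 576 /11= 52.36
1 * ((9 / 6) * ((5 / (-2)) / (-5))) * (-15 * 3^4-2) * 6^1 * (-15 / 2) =164295 / 4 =41073.75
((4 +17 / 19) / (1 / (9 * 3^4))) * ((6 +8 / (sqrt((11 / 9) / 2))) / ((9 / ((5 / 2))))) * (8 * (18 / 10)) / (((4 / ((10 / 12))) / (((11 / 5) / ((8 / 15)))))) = 11186505 / 152 +1016955 * sqrt(22) / 38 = 199120.21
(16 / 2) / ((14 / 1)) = 4 / 7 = 0.57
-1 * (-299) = 299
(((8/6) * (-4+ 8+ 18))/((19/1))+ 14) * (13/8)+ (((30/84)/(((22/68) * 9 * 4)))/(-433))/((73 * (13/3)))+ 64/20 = 85543022476/3005857855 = 28.46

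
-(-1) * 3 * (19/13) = 57/13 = 4.38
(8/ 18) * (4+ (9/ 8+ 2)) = 19/ 6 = 3.17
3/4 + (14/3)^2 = 811/36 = 22.53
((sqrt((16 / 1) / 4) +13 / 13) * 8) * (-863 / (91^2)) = -20712 / 8281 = -2.50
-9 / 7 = -1.29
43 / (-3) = -43 / 3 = -14.33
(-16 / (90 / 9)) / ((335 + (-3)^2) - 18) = -0.00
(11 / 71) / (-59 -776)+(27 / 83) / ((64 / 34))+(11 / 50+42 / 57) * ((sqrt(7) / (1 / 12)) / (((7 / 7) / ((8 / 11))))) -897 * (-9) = 43632 * sqrt(7) / 5225+1271209512679 / 157460960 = 8095.27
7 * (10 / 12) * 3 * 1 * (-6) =-105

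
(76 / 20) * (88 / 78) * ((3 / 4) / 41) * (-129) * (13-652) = 17228079 / 2665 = 6464.57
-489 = -489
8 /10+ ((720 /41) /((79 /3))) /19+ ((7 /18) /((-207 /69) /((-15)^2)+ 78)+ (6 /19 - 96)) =-1024183702949 /10798599270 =-94.84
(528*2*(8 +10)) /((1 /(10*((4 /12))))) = 63360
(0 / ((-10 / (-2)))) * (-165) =0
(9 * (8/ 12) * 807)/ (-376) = -2421/ 188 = -12.88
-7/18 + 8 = 137/18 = 7.61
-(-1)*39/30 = 13/10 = 1.30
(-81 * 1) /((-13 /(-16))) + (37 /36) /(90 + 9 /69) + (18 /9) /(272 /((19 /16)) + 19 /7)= -331192201889 /3322811700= -99.67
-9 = -9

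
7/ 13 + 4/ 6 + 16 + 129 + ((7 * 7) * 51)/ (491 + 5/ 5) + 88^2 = 50498239/ 6396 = 7895.28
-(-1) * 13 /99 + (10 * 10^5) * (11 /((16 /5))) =3437500.13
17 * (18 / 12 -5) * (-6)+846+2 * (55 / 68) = 40957 / 34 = 1204.62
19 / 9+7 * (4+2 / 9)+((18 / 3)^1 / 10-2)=454 / 15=30.27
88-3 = 85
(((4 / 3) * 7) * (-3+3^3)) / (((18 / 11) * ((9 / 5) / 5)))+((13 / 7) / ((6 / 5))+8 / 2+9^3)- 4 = 1259641 / 1134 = 1110.79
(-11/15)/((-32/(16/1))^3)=11/120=0.09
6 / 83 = 0.07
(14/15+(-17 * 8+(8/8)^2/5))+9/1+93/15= -359/3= -119.67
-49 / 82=-0.60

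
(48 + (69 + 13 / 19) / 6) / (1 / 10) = 33980 / 57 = 596.14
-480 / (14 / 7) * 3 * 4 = -2880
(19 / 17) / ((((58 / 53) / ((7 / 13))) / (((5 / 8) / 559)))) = 35245 / 57322096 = 0.00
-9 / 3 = -3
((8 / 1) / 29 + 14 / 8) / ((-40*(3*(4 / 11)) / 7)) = -3619 / 11136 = -0.32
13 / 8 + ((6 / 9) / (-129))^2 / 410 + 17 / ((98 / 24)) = 5.79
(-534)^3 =-152273304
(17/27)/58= 17/1566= 0.01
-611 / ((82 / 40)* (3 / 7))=-85540 / 123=-695.45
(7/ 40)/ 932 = 7/ 37280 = 0.00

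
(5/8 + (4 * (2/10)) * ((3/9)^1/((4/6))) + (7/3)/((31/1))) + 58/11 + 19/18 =911929/122760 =7.43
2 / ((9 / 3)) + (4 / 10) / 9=32 / 45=0.71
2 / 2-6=-5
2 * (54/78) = 18/13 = 1.38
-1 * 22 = -22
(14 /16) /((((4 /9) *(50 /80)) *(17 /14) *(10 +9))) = 441 /3230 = 0.14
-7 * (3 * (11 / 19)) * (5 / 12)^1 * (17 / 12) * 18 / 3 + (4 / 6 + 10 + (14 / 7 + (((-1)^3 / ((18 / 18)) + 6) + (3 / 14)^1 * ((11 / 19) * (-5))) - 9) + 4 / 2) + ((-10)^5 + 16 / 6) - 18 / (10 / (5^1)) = -319325593 / 3192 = -100039.35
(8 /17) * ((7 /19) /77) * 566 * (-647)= -2929616 /3553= -824.55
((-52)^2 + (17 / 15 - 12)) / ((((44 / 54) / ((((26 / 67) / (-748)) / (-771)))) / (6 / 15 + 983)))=704240901 / 321995300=2.19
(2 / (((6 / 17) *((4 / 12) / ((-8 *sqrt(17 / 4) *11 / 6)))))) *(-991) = 370634 *sqrt(17) / 3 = 509387.71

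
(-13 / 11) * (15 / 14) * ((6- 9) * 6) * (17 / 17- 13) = -21060 / 77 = -273.51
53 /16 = 3.31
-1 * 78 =-78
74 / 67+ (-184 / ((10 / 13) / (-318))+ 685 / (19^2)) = 9199356381 / 120935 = 76068.60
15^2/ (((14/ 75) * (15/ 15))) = 16875/ 14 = 1205.36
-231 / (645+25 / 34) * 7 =-54978 / 21955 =-2.50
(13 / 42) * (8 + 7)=4.64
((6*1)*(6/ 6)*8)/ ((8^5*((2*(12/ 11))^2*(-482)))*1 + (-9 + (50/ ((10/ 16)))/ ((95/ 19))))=-5808/ 9097444529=-0.00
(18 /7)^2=324 /49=6.61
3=3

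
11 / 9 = 1.22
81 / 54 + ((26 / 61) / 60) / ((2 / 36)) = 993 / 610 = 1.63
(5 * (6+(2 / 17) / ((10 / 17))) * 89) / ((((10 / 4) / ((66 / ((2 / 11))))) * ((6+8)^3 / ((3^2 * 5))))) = 9013653 / 1372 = 6569.72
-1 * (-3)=3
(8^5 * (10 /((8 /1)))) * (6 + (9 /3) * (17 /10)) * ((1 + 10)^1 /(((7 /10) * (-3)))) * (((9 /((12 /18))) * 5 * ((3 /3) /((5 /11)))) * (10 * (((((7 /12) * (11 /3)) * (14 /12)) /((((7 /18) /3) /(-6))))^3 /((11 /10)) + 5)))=34676282158848000 /7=4953754594121142.86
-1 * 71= -71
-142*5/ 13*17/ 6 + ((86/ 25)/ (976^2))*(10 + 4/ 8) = -143719868783/ 928761600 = -154.74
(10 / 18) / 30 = 1 / 54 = 0.02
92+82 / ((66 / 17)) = 3733 / 33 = 113.12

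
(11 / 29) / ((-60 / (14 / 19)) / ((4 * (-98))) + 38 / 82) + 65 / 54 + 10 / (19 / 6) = 291276613 / 59121198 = 4.93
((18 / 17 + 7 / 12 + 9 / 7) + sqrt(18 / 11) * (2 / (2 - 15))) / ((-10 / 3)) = -4181 / 4760 + 9 * sqrt(22) / 715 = -0.82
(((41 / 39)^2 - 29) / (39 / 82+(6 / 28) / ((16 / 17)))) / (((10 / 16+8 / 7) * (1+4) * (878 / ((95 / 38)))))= -0.01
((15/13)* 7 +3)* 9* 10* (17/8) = 27540/13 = 2118.46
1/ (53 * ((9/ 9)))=1/ 53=0.02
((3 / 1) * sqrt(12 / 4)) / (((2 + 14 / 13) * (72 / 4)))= 13 * sqrt(3) / 240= 0.09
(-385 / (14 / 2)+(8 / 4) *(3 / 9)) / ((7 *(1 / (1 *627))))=-34067 / 7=-4866.71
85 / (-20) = -17 / 4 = -4.25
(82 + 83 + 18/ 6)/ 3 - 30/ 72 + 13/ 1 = 823/ 12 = 68.58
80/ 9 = 8.89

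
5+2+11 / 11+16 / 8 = 10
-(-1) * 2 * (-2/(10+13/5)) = -20/63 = -0.32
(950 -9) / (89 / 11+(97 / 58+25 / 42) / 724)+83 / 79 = 363808107109 / 3101280485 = 117.31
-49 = -49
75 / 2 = 37.50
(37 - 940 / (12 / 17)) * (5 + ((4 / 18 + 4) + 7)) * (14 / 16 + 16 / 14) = -8009779 / 189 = -42379.78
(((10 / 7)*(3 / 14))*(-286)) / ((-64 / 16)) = 2145 / 98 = 21.89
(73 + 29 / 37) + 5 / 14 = 38405 / 518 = 74.14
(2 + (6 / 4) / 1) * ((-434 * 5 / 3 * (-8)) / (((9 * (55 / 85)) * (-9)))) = -1032920 / 2673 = -386.43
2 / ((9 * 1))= 2 / 9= 0.22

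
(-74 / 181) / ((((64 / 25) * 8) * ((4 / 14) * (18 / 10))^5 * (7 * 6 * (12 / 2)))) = -6940390625 / 3151980822528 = -0.00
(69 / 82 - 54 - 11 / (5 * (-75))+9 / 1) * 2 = -1356973 / 15375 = -88.26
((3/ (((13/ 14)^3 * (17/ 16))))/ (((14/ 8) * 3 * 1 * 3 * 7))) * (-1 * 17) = -3584/ 6591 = -0.54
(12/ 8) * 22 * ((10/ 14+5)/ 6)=220/ 7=31.43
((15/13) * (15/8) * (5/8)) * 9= 10125/832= 12.17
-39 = -39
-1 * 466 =-466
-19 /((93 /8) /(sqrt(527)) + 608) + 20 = 456 * sqrt(527) /402194153 + 8031314484 /402194153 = 19.97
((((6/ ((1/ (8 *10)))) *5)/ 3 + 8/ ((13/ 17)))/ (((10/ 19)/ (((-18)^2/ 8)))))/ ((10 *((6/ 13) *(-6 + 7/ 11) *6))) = -2477277/ 5900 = -419.88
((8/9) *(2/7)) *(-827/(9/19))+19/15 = -1253449/2835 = -442.13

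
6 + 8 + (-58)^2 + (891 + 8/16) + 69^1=8677/2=4338.50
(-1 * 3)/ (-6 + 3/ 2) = 0.67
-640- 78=-718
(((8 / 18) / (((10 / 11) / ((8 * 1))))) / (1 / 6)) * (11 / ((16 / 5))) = 242 / 3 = 80.67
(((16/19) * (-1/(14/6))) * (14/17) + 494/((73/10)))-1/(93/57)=48798971/730949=66.76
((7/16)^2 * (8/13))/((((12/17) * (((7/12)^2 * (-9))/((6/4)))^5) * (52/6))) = -0.00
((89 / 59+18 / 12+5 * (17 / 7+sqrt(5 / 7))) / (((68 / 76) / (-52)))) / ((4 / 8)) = -12364820 / 7021 - 9880 * sqrt(35) / 119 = -2252.30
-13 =-13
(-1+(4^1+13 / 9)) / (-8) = -5 / 9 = -0.56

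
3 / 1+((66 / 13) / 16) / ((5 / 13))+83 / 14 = 2731 / 280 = 9.75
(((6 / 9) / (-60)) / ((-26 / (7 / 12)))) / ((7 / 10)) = 1 / 2808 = 0.00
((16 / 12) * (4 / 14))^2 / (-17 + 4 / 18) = -64 / 7399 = -0.01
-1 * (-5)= 5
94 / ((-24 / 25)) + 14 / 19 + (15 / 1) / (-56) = -311053 / 3192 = -97.45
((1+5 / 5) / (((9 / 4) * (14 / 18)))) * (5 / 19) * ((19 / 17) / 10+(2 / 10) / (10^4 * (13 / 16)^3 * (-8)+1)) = 104350716 / 3104563273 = 0.03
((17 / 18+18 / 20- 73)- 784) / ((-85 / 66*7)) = 846604 / 8925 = 94.86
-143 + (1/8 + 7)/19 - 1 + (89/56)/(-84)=-143.64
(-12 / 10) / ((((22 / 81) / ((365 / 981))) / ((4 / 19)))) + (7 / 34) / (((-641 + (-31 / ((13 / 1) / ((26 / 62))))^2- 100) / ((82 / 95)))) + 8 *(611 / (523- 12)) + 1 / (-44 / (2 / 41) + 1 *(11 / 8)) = 884216111811427 / 95921425730900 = 9.22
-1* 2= -2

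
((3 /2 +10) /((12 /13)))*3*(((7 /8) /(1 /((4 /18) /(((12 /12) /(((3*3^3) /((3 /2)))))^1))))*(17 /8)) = 106743 /128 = 833.93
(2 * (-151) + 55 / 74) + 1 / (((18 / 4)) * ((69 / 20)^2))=-955173557 / 3170826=-301.24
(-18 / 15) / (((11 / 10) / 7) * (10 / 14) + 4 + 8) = -588 / 5935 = -0.10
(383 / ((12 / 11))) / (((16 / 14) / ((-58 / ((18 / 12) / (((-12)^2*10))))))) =-17104780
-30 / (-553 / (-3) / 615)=-55350 / 553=-100.09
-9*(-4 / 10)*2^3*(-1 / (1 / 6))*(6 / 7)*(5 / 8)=-648 / 7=-92.57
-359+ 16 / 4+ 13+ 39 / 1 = -303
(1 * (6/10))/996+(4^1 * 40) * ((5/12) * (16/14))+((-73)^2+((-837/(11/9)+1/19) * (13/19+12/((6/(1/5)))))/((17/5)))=12206134394947/2353294020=5186.83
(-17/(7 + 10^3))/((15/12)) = -68/5035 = -0.01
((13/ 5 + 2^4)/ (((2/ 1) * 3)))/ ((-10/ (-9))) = 279/ 100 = 2.79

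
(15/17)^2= 225/289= 0.78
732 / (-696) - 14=-873 / 58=-15.05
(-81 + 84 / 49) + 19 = -422 / 7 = -60.29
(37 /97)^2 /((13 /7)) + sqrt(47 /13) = 9583 /122317 + sqrt(611) /13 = 1.98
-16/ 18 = -8/ 9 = -0.89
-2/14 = -1/7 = -0.14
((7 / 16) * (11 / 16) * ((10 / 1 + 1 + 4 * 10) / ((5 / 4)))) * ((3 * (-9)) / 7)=-15147 / 320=-47.33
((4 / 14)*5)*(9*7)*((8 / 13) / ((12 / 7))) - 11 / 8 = 3217 / 104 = 30.93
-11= -11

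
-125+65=-60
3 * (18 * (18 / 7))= 972 / 7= 138.86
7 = 7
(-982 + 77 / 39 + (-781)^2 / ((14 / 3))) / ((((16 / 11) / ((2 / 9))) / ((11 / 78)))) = 8570471503 / 3066336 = 2795.02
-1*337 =-337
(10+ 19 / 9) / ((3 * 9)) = 109 / 243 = 0.45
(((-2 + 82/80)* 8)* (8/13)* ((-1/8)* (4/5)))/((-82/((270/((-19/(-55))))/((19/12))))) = -42768/14801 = -2.89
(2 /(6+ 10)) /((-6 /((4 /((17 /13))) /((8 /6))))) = -13 /272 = -0.05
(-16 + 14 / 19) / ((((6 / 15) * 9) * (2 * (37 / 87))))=-21025 / 4218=-4.98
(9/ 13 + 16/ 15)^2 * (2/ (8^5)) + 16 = 9968143249/ 623001600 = 16.00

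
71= 71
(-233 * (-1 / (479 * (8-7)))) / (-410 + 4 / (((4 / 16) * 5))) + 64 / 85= 62255279 / 82814310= 0.75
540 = 540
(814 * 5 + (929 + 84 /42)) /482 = 5001 /482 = 10.38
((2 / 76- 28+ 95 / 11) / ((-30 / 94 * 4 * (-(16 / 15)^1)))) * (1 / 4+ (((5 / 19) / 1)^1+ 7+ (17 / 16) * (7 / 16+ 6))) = -203.82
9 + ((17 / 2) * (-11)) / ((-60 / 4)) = 457 / 30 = 15.23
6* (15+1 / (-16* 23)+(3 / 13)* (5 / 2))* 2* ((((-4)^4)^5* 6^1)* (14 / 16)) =322565169349656576 / 299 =1078813275416911.63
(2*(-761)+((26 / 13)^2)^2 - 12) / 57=-26.63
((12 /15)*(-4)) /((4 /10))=-8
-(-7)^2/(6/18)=-147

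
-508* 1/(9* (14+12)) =-254/117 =-2.17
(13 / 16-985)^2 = 247968009 / 256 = 968625.04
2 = 2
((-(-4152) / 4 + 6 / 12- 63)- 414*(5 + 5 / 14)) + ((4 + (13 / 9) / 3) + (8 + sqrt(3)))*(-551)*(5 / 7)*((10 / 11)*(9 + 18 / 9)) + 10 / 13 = -247494263 / 4914- 27550*sqrt(3) / 7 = -57181.99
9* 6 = 54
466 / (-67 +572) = 466 / 505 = 0.92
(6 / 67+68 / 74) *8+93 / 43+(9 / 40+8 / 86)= 44977893 / 4263880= 10.55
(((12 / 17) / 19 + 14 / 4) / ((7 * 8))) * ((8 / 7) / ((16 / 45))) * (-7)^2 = 102825 / 10336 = 9.95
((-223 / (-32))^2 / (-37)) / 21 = -49729 / 795648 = -0.06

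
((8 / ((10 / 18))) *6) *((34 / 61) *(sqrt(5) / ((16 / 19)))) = 17442 *sqrt(5) / 305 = 127.87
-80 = -80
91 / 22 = 4.14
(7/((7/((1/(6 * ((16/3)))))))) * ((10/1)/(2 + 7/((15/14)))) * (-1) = -75/2048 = -0.04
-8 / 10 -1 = -9 / 5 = -1.80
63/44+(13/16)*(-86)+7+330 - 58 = 18529/88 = 210.56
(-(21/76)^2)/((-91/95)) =315/3952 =0.08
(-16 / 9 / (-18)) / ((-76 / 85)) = -170 / 1539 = -0.11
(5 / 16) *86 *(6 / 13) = 12.40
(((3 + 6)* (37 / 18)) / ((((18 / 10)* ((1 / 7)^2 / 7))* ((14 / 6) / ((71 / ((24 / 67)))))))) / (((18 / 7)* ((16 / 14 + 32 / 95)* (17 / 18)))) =83332.45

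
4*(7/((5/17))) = 476/5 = 95.20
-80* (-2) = 160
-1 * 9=-9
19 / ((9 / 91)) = 1729 / 9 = 192.11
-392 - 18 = -410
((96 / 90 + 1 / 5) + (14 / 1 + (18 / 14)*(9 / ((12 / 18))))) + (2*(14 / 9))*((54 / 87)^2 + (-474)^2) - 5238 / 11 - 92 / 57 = 8594816165253 / 12303830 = 698548.03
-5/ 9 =-0.56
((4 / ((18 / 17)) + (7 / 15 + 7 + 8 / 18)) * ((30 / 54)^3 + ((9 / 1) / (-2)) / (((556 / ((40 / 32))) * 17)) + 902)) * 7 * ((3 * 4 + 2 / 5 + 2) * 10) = 91555369183243 / 8613135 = 10629738.09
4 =4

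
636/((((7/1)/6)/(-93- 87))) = -686880/7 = -98125.71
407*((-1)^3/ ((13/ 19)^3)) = -2791613/ 2197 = -1270.65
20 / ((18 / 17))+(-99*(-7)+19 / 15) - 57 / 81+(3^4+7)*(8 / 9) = 790.67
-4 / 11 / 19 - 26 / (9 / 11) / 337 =-71906 / 633897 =-0.11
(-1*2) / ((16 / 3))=-3 / 8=-0.38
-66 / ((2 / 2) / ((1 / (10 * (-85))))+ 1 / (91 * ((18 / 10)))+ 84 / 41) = 2216214 / 28473149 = 0.08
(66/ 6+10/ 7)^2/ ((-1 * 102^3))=-841/ 5777688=-0.00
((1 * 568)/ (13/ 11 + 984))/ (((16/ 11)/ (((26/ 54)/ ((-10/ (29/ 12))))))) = -3238807/ 70223760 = -0.05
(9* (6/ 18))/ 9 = 1/ 3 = 0.33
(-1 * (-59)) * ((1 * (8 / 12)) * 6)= 236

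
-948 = -948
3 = 3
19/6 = 3.17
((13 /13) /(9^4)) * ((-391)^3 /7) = -59776471 /45927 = -1301.55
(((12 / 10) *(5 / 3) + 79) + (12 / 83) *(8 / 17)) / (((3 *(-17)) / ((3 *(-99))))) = 11324313 / 23987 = 472.10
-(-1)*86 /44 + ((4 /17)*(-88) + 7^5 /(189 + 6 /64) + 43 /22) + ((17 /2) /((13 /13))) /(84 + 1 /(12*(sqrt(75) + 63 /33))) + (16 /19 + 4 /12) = 4611905605913809690 /62865323283528359-61710*sqrt(3) /8772230759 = 73.36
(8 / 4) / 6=1 / 3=0.33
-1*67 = -67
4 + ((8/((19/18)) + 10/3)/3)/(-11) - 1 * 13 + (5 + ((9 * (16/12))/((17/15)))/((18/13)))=3.32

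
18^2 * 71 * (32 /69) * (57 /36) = 388512 /23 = 16891.83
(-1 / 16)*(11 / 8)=-11 / 128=-0.09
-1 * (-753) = 753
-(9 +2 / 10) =-46 / 5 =-9.20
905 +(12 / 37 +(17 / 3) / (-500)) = 50244871 / 55500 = 905.31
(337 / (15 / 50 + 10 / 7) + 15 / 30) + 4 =48269 / 242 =199.46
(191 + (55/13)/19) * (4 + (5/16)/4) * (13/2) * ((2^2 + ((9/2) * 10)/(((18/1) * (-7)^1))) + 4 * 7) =42664887/266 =160394.31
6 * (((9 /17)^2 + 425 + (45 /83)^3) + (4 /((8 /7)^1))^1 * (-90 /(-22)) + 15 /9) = 2648.55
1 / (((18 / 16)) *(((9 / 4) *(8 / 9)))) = 4 / 9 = 0.44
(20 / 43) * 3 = 1.40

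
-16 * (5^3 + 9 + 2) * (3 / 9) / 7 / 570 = -0.18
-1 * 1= -1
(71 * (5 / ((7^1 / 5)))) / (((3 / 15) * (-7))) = -8875 / 49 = -181.12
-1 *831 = -831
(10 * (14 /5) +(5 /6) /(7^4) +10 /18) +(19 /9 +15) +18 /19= 46.61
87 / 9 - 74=-193 / 3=-64.33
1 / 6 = 0.17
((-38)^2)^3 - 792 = 3010935592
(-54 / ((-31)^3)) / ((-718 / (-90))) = 2430 / 10694969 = 0.00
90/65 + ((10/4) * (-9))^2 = 26397/52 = 507.63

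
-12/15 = -4/5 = -0.80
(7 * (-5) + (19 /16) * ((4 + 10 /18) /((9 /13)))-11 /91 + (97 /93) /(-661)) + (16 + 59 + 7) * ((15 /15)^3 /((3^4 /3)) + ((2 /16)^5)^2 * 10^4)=-123004274452389359 /5068033257111552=-24.27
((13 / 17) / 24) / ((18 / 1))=13 / 7344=0.00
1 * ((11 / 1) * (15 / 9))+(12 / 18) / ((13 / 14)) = 743 / 39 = 19.05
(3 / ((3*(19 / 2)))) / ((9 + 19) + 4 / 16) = 8 / 2147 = 0.00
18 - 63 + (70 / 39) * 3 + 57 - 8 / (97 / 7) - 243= -285229 / 1261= -226.19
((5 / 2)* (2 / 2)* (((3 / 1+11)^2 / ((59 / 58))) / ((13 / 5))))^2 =20192410000 / 588289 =34323.96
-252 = -252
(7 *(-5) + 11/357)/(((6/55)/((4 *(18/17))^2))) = -197746560/34391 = -5749.95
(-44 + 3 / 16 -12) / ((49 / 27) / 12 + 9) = -72333 / 11860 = -6.10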